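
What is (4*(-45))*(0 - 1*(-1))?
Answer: -180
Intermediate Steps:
(4*(-45))*(0 - 1*(-1)) = -180*(0 + 1) = -180*1 = -180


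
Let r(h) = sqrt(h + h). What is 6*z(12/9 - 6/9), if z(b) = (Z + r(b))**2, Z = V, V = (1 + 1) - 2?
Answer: 8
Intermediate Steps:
V = 0 (V = 2 - 2 = 0)
r(h) = sqrt(2)*sqrt(h) (r(h) = sqrt(2*h) = sqrt(2)*sqrt(h))
Z = 0
z(b) = 2*b (z(b) = (0 + sqrt(2)*sqrt(b))**2 = (sqrt(2)*sqrt(b))**2 = 2*b)
6*z(12/9 - 6/9) = 6*(2*(12/9 - 6/9)) = 6*(2*(12*(1/9) - 6*1/9)) = 6*(2*(4/3 - 2/3)) = 6*(2*(2/3)) = 6*(4/3) = 8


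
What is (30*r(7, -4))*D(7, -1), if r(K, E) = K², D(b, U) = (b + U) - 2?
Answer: 5880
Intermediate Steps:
D(b, U) = -2 + U + b (D(b, U) = (U + b) - 2 = -2 + U + b)
(30*r(7, -4))*D(7, -1) = (30*7²)*(-2 - 1 + 7) = (30*49)*4 = 1470*4 = 5880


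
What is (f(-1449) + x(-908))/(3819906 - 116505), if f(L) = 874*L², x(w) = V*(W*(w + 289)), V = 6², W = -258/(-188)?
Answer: 3194295280/6446661 ≈ 495.50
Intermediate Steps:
W = 129/94 (W = -258*(-1/188) = 129/94 ≈ 1.3723)
V = 36
x(w) = 671058/47 + 2322*w/47 (x(w) = 36*(129*(w + 289)/94) = 36*(129*(289 + w)/94) = 36*(37281/94 + 129*w/94) = 671058/47 + 2322*w/47)
(f(-1449) + x(-908))/(3819906 - 116505) = (874*(-1449)² + (671058/47 + (2322/47)*(-908)))/(3819906 - 116505) = (874*2099601 + (671058/47 - 2108376/47))/3703401 = (1835051274 - 1437318/47)*(1/3703401) = (86245972560/47)*(1/3703401) = 3194295280/6446661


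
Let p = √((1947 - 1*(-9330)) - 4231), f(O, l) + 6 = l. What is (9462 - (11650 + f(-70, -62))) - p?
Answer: -2120 - √7046 ≈ -2203.9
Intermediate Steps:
f(O, l) = -6 + l
p = √7046 (p = √((1947 + 9330) - 4231) = √(11277 - 4231) = √7046 ≈ 83.940)
(9462 - (11650 + f(-70, -62))) - p = (9462 - (11650 + (-6 - 62))) - √7046 = (9462 - (11650 - 68)) - √7046 = (9462 - 1*11582) - √7046 = (9462 - 11582) - √7046 = -2120 - √7046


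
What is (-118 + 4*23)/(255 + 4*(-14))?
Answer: -26/199 ≈ -0.13065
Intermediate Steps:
(-118 + 4*23)/(255 + 4*(-14)) = (-118 + 92)/(255 - 56) = -26/199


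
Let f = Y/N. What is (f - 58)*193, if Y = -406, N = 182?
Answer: -151119/13 ≈ -11625.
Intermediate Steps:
f = -29/13 (f = -406/182 = -406*1/182 = -29/13 ≈ -2.2308)
(f - 58)*193 = (-29/13 - 58)*193 = -783/13*193 = -151119/13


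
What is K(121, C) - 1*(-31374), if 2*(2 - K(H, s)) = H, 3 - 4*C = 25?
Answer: 62631/2 ≈ 31316.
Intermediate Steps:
C = -11/2 (C = 3/4 - 1/4*25 = 3/4 - 25/4 = -11/2 ≈ -5.5000)
K(H, s) = 2 - H/2
K(121, C) - 1*(-31374) = (2 - 1/2*121) - 1*(-31374) = (2 - 121/2) + 31374 = -117/2 + 31374 = 62631/2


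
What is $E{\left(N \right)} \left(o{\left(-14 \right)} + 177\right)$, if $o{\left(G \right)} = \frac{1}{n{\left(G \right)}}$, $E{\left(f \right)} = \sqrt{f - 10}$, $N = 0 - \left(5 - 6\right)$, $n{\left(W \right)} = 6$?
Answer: $\frac{1063 i}{2} \approx 531.5 i$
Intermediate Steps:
$N = 1$ ($N = 0 - \left(5 - 6\right) = 0 - -1 = 0 + 1 = 1$)
$E{\left(f \right)} = \sqrt{-10 + f}$
$o{\left(G \right)} = \frac{1}{6}$
$E{\left(N \right)} \left(o{\left(-14 \right)} + 177\right) = \sqrt{-10 + 1} \left(\frac{1}{6} + 177\right) = \sqrt{-9} \cdot \frac{1063}{6} = 3 i \frac{1063}{6} = \frac{1063 i}{2}$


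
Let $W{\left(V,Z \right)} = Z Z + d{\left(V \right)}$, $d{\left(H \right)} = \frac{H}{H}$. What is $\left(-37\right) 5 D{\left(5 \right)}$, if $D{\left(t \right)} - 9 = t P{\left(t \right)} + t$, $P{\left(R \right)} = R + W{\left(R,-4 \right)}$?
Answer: $-22940$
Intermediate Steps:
$d{\left(H \right)} = 1$
$W{\left(V,Z \right)} = 1 + Z^{2}$ ($W{\left(V,Z \right)} = Z Z + 1 = Z^{2} + 1 = 1 + Z^{2}$)
$P{\left(R \right)} = 17 + R$ ($P{\left(R \right)} = R + \left(1 + \left(-4\right)^{2}\right) = R + \left(1 + 16\right) = R + 17 = 17 + R$)
$D{\left(t \right)} = 9 + t + t \left(17 + t\right)$ ($D{\left(t \right)} = 9 + \left(t \left(17 + t\right) + t\right) = 9 + \left(t + t \left(17 + t\right)\right) = 9 + t + t \left(17 + t\right)$)
$\left(-37\right) 5 D{\left(5 \right)} = \left(-37\right) 5 \left(9 + 5 + 5 \left(17 + 5\right)\right) = - 185 \left(9 + 5 + 5 \cdot 22\right) = - 185 \left(9 + 5 + 110\right) = \left(-185\right) 124 = -22940$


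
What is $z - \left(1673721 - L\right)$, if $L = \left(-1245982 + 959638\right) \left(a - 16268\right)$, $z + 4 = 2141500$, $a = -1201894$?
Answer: $348813847503$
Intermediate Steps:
$z = 2141496$ ($z = -4 + 2141500 = 2141496$)
$L = 348813379728$ ($L = \left(-1245982 + 959638\right) \left(-1201894 - 16268\right) = \left(-286344\right) \left(-1218162\right) = 348813379728$)
$z - \left(1673721 - L\right) = 2141496 - \left(1673721 - 348813379728\right) = 2141496 - -348811706007 = 2141496 + 348811706007 = 348813847503$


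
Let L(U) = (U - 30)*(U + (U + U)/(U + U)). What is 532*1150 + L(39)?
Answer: 612160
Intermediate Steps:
L(U) = (1 + U)*(-30 + U) (L(U) = (-30 + U)*(U + (2*U)/((2*U))) = (-30 + U)*(U + (2*U)*(1/(2*U))) = (-30 + U)*(U + 1) = (-30 + U)*(1 + U) = (1 + U)*(-30 + U))
532*1150 + L(39) = 532*1150 + (-30 + 39² - 29*39) = 611800 + (-30 + 1521 - 1131) = 611800 + 360 = 612160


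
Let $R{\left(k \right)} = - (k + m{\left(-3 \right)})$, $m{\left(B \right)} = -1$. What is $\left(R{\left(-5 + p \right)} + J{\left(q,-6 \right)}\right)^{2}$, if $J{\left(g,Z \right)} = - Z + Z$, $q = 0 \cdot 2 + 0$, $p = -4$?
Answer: $100$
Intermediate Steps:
$q = 0$ ($q = 0 + 0 = 0$)
$J{\left(g,Z \right)} = 0$
$R{\left(k \right)} = 1 - k$ ($R{\left(k \right)} = - (k - 1) = - (-1 + k) = 1 - k$)
$\left(R{\left(-5 + p \right)} + J{\left(q,-6 \right)}\right)^{2} = \left(\left(1 - \left(-5 - 4\right)\right) + 0\right)^{2} = \left(\left(1 - -9\right) + 0\right)^{2} = \left(\left(1 + 9\right) + 0\right)^{2} = \left(10 + 0\right)^{2} = 10^{2} = 100$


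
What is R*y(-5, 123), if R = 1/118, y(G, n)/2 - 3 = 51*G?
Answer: -252/59 ≈ -4.2712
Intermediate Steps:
y(G, n) = 6 + 102*G (y(G, n) = 6 + 2*(51*G) = 6 + 102*G)
R = 1/118 ≈ 0.0084746
R*y(-5, 123) = (6 + 102*(-5))/118 = (6 - 510)/118 = (1/118)*(-504) = -252/59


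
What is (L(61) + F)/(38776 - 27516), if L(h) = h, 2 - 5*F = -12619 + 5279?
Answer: 7647/56300 ≈ 0.13583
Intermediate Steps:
F = 7342/5 (F = 2/5 - (-12619 + 5279)/5 = 2/5 - 1/5*(-7340) = 2/5 + 1468 = 7342/5 ≈ 1468.4)
(L(61) + F)/(38776 - 27516) = (61 + 7342/5)/(38776 - 27516) = (7647/5)/11260 = (7647/5)*(1/11260) = 7647/56300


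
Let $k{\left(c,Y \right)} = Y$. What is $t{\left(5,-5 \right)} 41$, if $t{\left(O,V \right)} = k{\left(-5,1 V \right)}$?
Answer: $-205$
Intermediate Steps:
$t{\left(O,V \right)} = V$ ($t{\left(O,V \right)} = 1 V = V$)
$t{\left(5,-5 \right)} 41 = \left(-5\right) 41 = -205$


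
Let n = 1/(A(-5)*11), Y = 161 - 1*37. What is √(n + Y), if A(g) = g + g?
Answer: √1500290/110 ≈ 11.135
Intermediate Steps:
Y = 124 (Y = 161 - 37 = 124)
A(g) = 2*g
n = -1/110 (n = 1/((2*(-5))*11) = 1/(-10*11) = 1/(-110) = -1/110 ≈ -0.0090909)
√(n + Y) = √(-1/110 + 124) = √(13639/110) = √1500290/110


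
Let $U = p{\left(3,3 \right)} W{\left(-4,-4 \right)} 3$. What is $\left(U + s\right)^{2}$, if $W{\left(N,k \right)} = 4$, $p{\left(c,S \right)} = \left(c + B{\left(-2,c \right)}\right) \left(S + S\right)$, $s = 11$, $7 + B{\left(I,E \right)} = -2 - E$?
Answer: $405769$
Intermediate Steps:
$B{\left(I,E \right)} = -9 - E$ ($B{\left(I,E \right)} = -7 - \left(2 + E\right) = -9 - E$)
$p{\left(c,S \right)} = - 18 S$ ($p{\left(c,S \right)} = \left(c - \left(9 + c\right)\right) \left(S + S\right) = - 9 \cdot 2 S = - 18 S$)
$U = -648$ ($U = \left(-18\right) 3 \cdot 4 \cdot 3 = \left(-54\right) 4 \cdot 3 = \left(-216\right) 3 = -648$)
$\left(U + s\right)^{2} = \left(-648 + 11\right)^{2} = \left(-637\right)^{2} = 405769$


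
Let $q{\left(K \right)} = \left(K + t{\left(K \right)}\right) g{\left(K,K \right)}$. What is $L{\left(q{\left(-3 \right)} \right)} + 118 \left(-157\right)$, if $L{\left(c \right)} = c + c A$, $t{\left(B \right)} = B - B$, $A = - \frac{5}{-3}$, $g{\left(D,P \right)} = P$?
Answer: $-18502$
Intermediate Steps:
$A = \frac{5}{3}$ ($A = \left(-5\right) \left(- \frac{1}{3}\right) = \frac{5}{3} \approx 1.6667$)
$t{\left(B \right)} = 0$
$q{\left(K \right)} = K^{2}$ ($q{\left(K \right)} = \left(K + 0\right) K = K K = K^{2}$)
$L{\left(c \right)} = \frac{8 c}{3}$ ($L{\left(c \right)} = c + c \frac{5}{3} = c + \frac{5 c}{3} = \frac{8 c}{3}$)
$L{\left(q{\left(-3 \right)} \right)} + 118 \left(-157\right) = \frac{8 \left(-3\right)^{2}}{3} + 118 \left(-157\right) = \frac{8}{3} \cdot 9 - 18526 = 24 - 18526 = -18502$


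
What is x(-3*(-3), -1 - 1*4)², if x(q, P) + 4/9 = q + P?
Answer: 1024/81 ≈ 12.642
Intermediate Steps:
x(q, P) = -4/9 + P + q (x(q, P) = -4/9 + (q + P) = -4/9 + (P + q) = -4/9 + P + q)
x(-3*(-3), -1 - 1*4)² = (-4/9 + (-1 - 1*4) - 3*(-3))² = (-4/9 + (-1 - 4) + 9)² = (-4/9 - 5 + 9)² = (32/9)² = 1024/81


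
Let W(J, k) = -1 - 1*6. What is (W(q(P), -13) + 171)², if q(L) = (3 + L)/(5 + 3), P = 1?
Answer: 26896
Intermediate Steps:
q(L) = 3/8 + L/8 (q(L) = (3 + L)/8 = (3 + L)*(⅛) = 3/8 + L/8)
W(J, k) = -7 (W(J, k) = -1 - 6 = -7)
(W(q(P), -13) + 171)² = (-7 + 171)² = 164² = 26896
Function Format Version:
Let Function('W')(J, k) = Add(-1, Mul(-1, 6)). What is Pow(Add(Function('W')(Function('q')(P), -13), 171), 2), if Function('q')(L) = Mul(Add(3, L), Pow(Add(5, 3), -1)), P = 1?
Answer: 26896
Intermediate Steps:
Function('q')(L) = Add(Rational(3, 8), Mul(Rational(1, 8), L)) (Function('q')(L) = Mul(Add(3, L), Pow(8, -1)) = Mul(Add(3, L), Rational(1, 8)) = Add(Rational(3, 8), Mul(Rational(1, 8), L)))
Function('W')(J, k) = -7 (Function('W')(J, k) = Add(-1, -6) = -7)
Pow(Add(Function('W')(Function('q')(P), -13), 171), 2) = Pow(Add(-7, 171), 2) = Pow(164, 2) = 26896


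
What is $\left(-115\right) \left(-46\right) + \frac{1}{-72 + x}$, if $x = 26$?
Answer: $\frac{243339}{46} \approx 5290.0$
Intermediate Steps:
$\left(-115\right) \left(-46\right) + \frac{1}{-72 + x} = \left(-115\right) \left(-46\right) + \frac{1}{-72 + 26} = 5290 + \frac{1}{-46} = 5290 - \frac{1}{46} = \frac{243339}{46}$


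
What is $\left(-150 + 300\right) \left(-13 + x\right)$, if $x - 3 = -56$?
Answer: $-9900$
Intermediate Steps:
$x = -53$ ($x = 3 - 56 = -53$)
$\left(-150 + 300\right) \left(-13 + x\right) = \left(-150 + 300\right) \left(-13 - 53\right) = 150 \left(-66\right) = -9900$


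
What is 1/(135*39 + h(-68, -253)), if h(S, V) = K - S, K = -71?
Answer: 1/5262 ≈ 0.00019004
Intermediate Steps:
h(S, V) = -71 - S
1/(135*39 + h(-68, -253)) = 1/(135*39 + (-71 - 1*(-68))) = 1/(5265 + (-71 + 68)) = 1/(5265 - 3) = 1/5262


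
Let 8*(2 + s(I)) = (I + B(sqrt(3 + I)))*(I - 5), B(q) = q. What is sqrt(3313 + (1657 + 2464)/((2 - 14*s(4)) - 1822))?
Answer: sqrt(165468352 - 162337*sqrt(7))/(7*sqrt(1020 - sqrt(7))) ≈ 57.539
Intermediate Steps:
s(I) = -2 + (-5 + I)*(I + sqrt(3 + I))/8 (s(I) = -2 + ((I + sqrt(3 + I))*(I - 5))/8 = -2 + ((I + sqrt(3 + I))*(-5 + I))/8 = -2 + ((-5 + I)*(I + sqrt(3 + I)))/8 = -2 + (-5 + I)*(I + sqrt(3 + I))/8)
sqrt(3313 + (1657 + 2464)/((2 - 14*s(4)) - 1822)) = sqrt(3313 + (1657 + 2464)/((2 - 14*(-2 - 5/8*4 - 5*sqrt(3 + 4)/8 + (1/8)*4**2 + (1/8)*4*sqrt(3 + 4))) - 1822)) = sqrt(3313 + 4121/((2 - 14*(-2 - 5/2 - 5*sqrt(7)/8 + (1/8)*16 + (1/8)*4*sqrt(7))) - 1822)) = sqrt(3313 + 4121/((2 - 14*(-2 - 5/2 - 5*sqrt(7)/8 + 2 + sqrt(7)/2)) - 1822)) = sqrt(3313 + 4121/((2 - 14*(-5/2 - sqrt(7)/8)) - 1822)) = sqrt(3313 + 4121/((2 + (35 + 7*sqrt(7)/4)) - 1822)) = sqrt(3313 + 4121/((37 + 7*sqrt(7)/4) - 1822)) = sqrt(3313 + 4121/(-1785 + 7*sqrt(7)/4))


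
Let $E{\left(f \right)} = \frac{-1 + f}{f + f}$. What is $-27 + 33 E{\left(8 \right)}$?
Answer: $- \frac{201}{16} \approx -12.563$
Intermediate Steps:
$E{\left(f \right)} = \frac{-1 + f}{2 f}$
$-27 + 33 E{\left(8 \right)} = -27 + 33 \frac{-1 + 8}{2 \cdot 8} = -27 + 33 \cdot \frac{1}{2} \cdot \frac{1}{8} \cdot 7 = -27 + 33 \cdot \frac{7}{16} = -27 + \frac{231}{16} = - \frac{201}{16}$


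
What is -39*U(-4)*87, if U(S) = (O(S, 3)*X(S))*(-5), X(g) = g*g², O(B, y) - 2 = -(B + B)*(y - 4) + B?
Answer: 10857600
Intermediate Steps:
O(B, y) = 2 + B - 2*B*(-4 + y) (O(B, y) = 2 + (-(B + B)*(y - 4) + B) = 2 + (-2*B*(-4 + y) + B) = 2 + (B - 2*B*(-4 + y)) = 2 + B - 2*B*(-4 + y))
X(g) = g³
U(S) = -5*S³*(2 + 3*S) (U(S) = ((2 + 9*S - 2*S*3)*S³)*(-5) = ((2 + 9*S - 6*S)*S³)*(-5) = ((2 + 3*S)*S³)*(-5) = (S³*(2 + 3*S))*(-5) = -5*S³*(2 + 3*S))
-39*U(-4)*87 = -39*(-4)³*(-10 - 15*(-4))*87 = -(-2496)*(-10 + 60)*87 = -(-2496)*50*87 = -39*(-3200)*87 = 124800*87 = 10857600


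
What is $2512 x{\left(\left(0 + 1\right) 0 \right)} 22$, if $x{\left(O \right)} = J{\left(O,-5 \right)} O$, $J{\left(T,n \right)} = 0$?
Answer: $0$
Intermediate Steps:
$x{\left(O \right)} = 0$ ($x{\left(O \right)} = 0 O = 0$)
$2512 x{\left(\left(0 + 1\right) 0 \right)} 22 = 2512 \cdot 0 \cdot 22 = 2512 \cdot 0 = 0$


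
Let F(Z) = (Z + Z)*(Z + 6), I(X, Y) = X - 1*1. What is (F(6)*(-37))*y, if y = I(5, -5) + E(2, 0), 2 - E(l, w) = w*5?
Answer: -31968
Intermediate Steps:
I(X, Y) = -1 + X (I(X, Y) = X - 1 = -1 + X)
E(l, w) = 2 - 5*w (E(l, w) = 2 - w*5 = 2 - 5*w)
F(Z) = 2*Z*(6 + Z) (F(Z) = (2*Z)*(6 + Z) = 2*Z*(6 + Z))
y = 6 (y = (-1 + 5) + (2 - 5*0) = 4 + (2 + 0) = 4 + 2 = 6)
(F(6)*(-37))*y = ((2*6*(6 + 6))*(-37))*6 = ((2*6*12)*(-37))*6 = (144*(-37))*6 = -5328*6 = -31968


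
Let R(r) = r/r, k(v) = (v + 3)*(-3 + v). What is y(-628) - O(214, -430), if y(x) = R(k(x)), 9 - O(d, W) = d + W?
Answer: -224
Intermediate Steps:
O(d, W) = 9 - W - d (O(d, W) = 9 - (d + W) = 9 - (W + d) = 9 + (-W - d) = 9 - W - d)
k(v) = (-3 + v)*(3 + v) (k(v) = (3 + v)*(-3 + v) = (-3 + v)*(3 + v))
R(r) = 1
y(x) = 1
y(-628) - O(214, -430) = 1 - (9 - 1*(-430) - 1*214) = 1 - (9 + 430 - 214) = 1 - 1*225 = 1 - 225 = -224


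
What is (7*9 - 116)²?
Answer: 2809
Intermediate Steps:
(7*9 - 116)² = (63 - 116)² = (-53)² = 2809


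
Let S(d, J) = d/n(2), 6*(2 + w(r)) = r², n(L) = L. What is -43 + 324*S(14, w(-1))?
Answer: 2225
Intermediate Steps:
w(r) = -2 + r²/6
S(d, J) = d/2
-43 + 324*S(14, w(-1)) = -43 + 324*((½)*14) = -43 + 324*7 = -43 + 2268 = 2225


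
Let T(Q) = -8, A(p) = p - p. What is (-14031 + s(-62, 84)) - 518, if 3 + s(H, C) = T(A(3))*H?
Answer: -14056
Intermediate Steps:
A(p) = 0
s(H, C) = -3 - 8*H
(-14031 + s(-62, 84)) - 518 = (-14031 + (-3 - 8*(-62))) - 518 = (-14031 + (-3 + 496)) - 518 = (-14031 + 493) - 518 = -13538 - 518 = -14056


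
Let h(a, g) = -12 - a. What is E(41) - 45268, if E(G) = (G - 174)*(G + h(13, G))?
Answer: -47396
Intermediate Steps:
E(G) = (-174 + G)*(-25 + G) (E(G) = (G - 174)*(G + (-12 - 1*13)) = (-174 + G)*(G + (-12 - 13)) = (-174 + G)*(G - 25) = (-174 + G)*(-25 + G))
E(41) - 45268 = (4350 + 41² - 199*41) - 45268 = (4350 + 1681 - 8159) - 45268 = -2128 - 45268 = -47396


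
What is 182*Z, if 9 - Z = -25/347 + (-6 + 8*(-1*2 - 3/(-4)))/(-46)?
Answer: 12672296/7981 ≈ 1587.8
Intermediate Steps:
Z = 69628/7981 (Z = 9 - (-25/347 + (-6 + 8*(-1*2 - 3/(-4)))/(-46)) = 9 - (-25*1/347 + (-6 + 8*(-2 - 3*(-¼)))*(-1/46)) = 9 - (-25/347 + (-6 + 8*(-2 + ¾))*(-1/46)) = 9 - (-25/347 + (-6 + 8*(-5/4))*(-1/46)) = 9 - (-25/347 + (-6 - 10)*(-1/46)) = 9 - (-25/347 - 16*(-1/46)) = 9 - (-25/347 + 8/23) = 9 - 1*2201/7981 = 9 - 2201/7981 = 69628/7981 ≈ 8.7242)
182*Z = 182*(69628/7981) = 12672296/7981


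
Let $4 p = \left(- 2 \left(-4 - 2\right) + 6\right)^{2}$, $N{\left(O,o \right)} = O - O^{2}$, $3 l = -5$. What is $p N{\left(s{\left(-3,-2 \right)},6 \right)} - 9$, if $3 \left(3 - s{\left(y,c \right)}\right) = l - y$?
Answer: $-331$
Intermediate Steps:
$l = - \frac{5}{3}$ ($l = \frac{1}{3} \left(-5\right) = - \frac{5}{3} \approx -1.6667$)
$s{\left(y,c \right)} = \frac{32}{9} + \frac{y}{3}$ ($s{\left(y,c \right)} = 3 - \frac{- \frac{5}{3} - y}{3} = 3 + \left(\frac{5}{9} + \frac{y}{3}\right) = \frac{32}{9} + \frac{y}{3}$)
$p = 81$ ($p = \frac{\left(- 2 \left(-4 - 2\right) + 6\right)^{2}}{4} = \frac{\left(\left(-2\right) \left(-6\right) + 6\right)^{2}}{4} = \frac{\left(12 + 6\right)^{2}}{4} = \frac{18^{2}}{4} = \frac{1}{4} \cdot 324 = 81$)
$p N{\left(s{\left(-3,-2 \right)},6 \right)} - 9 = 81 \left(\frac{32}{9} + \frac{1}{3} \left(-3\right)\right) \left(1 - \left(\frac{32}{9} + \frac{1}{3} \left(-3\right)\right)\right) - 9 = 81 \left(\frac{32}{9} - 1\right) \left(1 - \left(\frac{32}{9} - 1\right)\right) - 9 = 81 \frac{23 \left(1 - \frac{23}{9}\right)}{9} - 9 = 81 \cdot \frac{23}{9} \left(- \frac{14}{9}\right) - 9 = 81 \left(- \frac{322}{81}\right) - 9 = -322 - 9 = -331$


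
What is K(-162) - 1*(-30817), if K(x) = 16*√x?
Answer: 30817 + 144*I*√2 ≈ 30817.0 + 203.65*I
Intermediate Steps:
K(-162) - 1*(-30817) = 16*√(-162) - 1*(-30817) = 16*(9*I*√2) + 30817 = 144*I*√2 + 30817 = 30817 + 144*I*√2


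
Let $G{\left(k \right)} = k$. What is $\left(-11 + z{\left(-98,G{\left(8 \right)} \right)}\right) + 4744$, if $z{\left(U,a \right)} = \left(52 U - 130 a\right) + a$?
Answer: $-1395$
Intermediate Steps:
$z{\left(U,a \right)} = - 129 a + 52 U$ ($z{\left(U,a \right)} = \left(- 130 a + 52 U\right) + a = - 129 a + 52 U$)
$\left(-11 + z{\left(-98,G{\left(8 \right)} \right)}\right) + 4744 = \left(-11 + \left(\left(-129\right) 8 + 52 \left(-98\right)\right)\right) + 4744 = \left(-11 - 6128\right) + 4744 = -6139 + 4744 = -1395$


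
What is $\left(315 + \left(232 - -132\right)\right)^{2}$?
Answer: $461041$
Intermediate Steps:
$\left(315 + \left(232 - -132\right)\right)^{2} = \left(315 + \left(232 + 132\right)\right)^{2} = \left(315 + 364\right)^{2} = 679^{2} = 461041$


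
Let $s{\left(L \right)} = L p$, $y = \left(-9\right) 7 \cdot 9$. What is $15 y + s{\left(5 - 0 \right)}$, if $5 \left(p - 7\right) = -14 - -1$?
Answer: $-8483$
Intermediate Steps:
$p = \frac{22}{5}$ ($p = 7 + \frac{-14 - -1}{5} = 7 + \frac{-14 + 1}{5} = 7 + \frac{1}{5} \left(-13\right) = 7 - \frac{13}{5} = \frac{22}{5} \approx 4.4$)
$y = -567$ ($y = \left(-63\right) 9 = -567$)
$s{\left(L \right)} = \frac{22 L}{5}$ ($s{\left(L \right)} = L \frac{22}{5} = \frac{22 L}{5}$)
$15 y + s{\left(5 - 0 \right)} = 15 \left(-567\right) + \frac{22 \left(5 - 0\right)}{5} = -8505 + \frac{22 \left(5 + 0\right)}{5} = -8505 + \frac{22}{5} \cdot 5 = -8505 + 22 = -8483$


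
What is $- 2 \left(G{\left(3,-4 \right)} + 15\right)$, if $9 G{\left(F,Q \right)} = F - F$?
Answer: $-30$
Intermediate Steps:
$G{\left(F,Q \right)} = 0$ ($G{\left(F,Q \right)} = \frac{F - F}{9} = \frac{1}{9} \cdot 0 = 0$)
$- 2 \left(G{\left(3,-4 \right)} + 15\right) = - 2 \left(0 + 15\right) = \left(-2\right) 15 = -30$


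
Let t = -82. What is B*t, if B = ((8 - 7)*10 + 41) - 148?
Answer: 7954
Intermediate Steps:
B = -97 (B = (1*10 + 41) - 148 = (10 + 41) - 148 = 51 - 148 = -97)
B*t = -97*(-82) = 7954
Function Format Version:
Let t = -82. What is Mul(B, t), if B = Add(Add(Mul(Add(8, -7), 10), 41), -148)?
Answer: 7954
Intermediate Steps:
B = -97 (B = Add(Add(Mul(1, 10), 41), -148) = Add(Add(10, 41), -148) = Add(51, -148) = -97)
Mul(B, t) = Mul(-97, -82) = 7954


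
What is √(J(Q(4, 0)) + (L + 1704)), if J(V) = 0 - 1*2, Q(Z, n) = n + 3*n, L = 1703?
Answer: √3405 ≈ 58.352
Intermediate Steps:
Q(Z, n) = 4*n
J(V) = -2 (J(V) = 0 - 2 = -2)
√(J(Q(4, 0)) + (L + 1704)) = √(-2 + (1703 + 1704)) = √(-2 + 3407) = √3405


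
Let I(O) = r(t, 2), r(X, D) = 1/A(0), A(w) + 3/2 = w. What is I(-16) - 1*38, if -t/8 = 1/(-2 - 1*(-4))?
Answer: -116/3 ≈ -38.667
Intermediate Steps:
A(w) = -3/2 + w
t = -4 (t = -8/(-2 - 1*(-4)) = -8/(-2 + 4) = -8/2 = -8*½ = -4)
r(X, D) = -⅔ (r(X, D) = 1/(-3/2 + 0) = 1/(-3/2) = -⅔)
I(O) = -⅔
I(-16) - 1*38 = -⅔ - 1*38 = -⅔ - 38 = -116/3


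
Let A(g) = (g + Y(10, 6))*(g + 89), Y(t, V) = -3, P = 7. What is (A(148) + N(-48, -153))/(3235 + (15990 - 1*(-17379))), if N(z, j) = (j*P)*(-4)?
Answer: 38649/36604 ≈ 1.0559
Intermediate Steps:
N(z, j) = -28*j (N(z, j) = (j*7)*(-4) = (7*j)*(-4) = -28*j)
A(g) = (-3 + g)*(89 + g) (A(g) = (g - 3)*(g + 89) = (-3 + g)*(89 + g))
(A(148) + N(-48, -153))/(3235 + (15990 - 1*(-17379))) = ((-267 + 148² + 86*148) - 28*(-153))/(3235 + (15990 - 1*(-17379))) = ((-267 + 21904 + 12728) + 4284)/(3235 + (15990 + 17379)) = (34365 + 4284)/(3235 + 33369) = 38649/36604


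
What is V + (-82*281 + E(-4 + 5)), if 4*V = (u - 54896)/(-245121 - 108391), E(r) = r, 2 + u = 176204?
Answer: -16290600637/707024 ≈ -23041.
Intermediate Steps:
u = 176202 (u = -2 + 176204 = 176202)
V = -60653/707024 (V = ((176202 - 54896)/(-245121 - 108391))/4 = (121306/(-353512))/4 = (121306*(-1/353512))/4 = (1/4)*(-60653/176756) = -60653/707024 ≈ -0.085786)
V + (-82*281 + E(-4 + 5)) = -60653/707024 + (-82*281 + (-4 + 5)) = -60653/707024 + (-23042 + 1) = -60653/707024 - 23041 = -16290600637/707024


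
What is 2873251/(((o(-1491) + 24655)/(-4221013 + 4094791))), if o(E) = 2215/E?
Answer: -270368612096751/18379195 ≈ -1.4711e+7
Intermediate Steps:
2873251/(((o(-1491) + 24655)/(-4221013 + 4094791))) = 2873251/(((2215/(-1491) + 24655)/(-4221013 + 4094791))) = 2873251/(((2215*(-1/1491) + 24655)/(-126222))) = 2873251/(((-2215/1491 + 24655)*(-1/126222))) = 2873251/(((36758390/1491)*(-1/126222))) = 2873251/(-18379195/94098501) = 2873251*(-94098501/18379195) = -270368612096751/18379195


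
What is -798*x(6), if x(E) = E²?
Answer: -28728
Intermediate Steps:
-798*x(6) = -798*6² = -798*36 = -28728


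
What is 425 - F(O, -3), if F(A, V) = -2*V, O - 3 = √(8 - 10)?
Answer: 419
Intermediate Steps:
O = 3 + I*√2 (O = 3 + √(8 - 10) = 3 + √(-2) = 3 + I*√2 ≈ 3.0 + 1.4142*I)
425 - F(O, -3) = 425 - (-2)*(-3) = 425 - 1*6 = 425 - 6 = 419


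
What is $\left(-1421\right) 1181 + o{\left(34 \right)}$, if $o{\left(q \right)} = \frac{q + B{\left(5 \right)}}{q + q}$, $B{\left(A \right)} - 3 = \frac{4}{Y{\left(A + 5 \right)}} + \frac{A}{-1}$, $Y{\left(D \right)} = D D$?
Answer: $- \frac{2852940899}{1700} \approx -1.6782 \cdot 10^{6}$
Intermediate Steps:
$Y{\left(D \right)} = D^{2}$
$B{\left(A \right)} = 3 - A + \frac{4}{\left(5 + A\right)^{2}}$ ($B{\left(A \right)} = 3 + \left(\frac{4}{\left(A + 5\right)^{2}} + \frac{A}{-1}\right) = 3 + \left(\frac{4}{\left(5 + A\right)^{2}} + A \left(-1\right)\right) = 3 - \left(A - \frac{4}{\left(5 + A\right)^{2}}\right) = 3 - A + \frac{4}{\left(5 + A\right)^{2}}$)
$o{\left(q \right)} = \frac{- \frac{49}{25} + q}{2 q}$ ($o{\left(q \right)} = \frac{q + \left(3 - 5 + \frac{4}{\left(5 + 5\right)^{2}}\right)}{q + q} = \frac{q + \left(3 - 5 + \frac{4}{100}\right)}{2 q} = \left(q + \left(3 - 5 + 4 \cdot \frac{1}{100}\right)\right) \frac{1}{2 q} = \left(q + \left(3 - 5 + \frac{1}{25}\right)\right) \frac{1}{2 q} = \left(q - \frac{49}{25}\right) \frac{1}{2 q} = \left(- \frac{49}{25} + q\right) \frac{1}{2 q} = \frac{- \frac{49}{25} + q}{2 q}$)
$\left(-1421\right) 1181 + o{\left(34 \right)} = \left(-1421\right) 1181 + \frac{-49 + 25 \cdot 34}{50 \cdot 34} = -1678201 + \frac{1}{50} \cdot \frac{1}{34} \left(-49 + 850\right) = -1678201 + \frac{1}{50} \cdot \frac{1}{34} \cdot 801 = -1678201 + \frac{801}{1700} = - \frac{2852940899}{1700}$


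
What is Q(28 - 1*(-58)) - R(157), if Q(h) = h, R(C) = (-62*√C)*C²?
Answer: 86 + 1528238*√157 ≈ 1.9149e+7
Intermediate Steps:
R(C) = -62*C^(5/2)
Q(28 - 1*(-58)) - R(157) = (28 - 1*(-58)) - (-62)*157^(5/2) = (28 + 58) - (-62)*24649*√157 = 86 - (-1528238)*√157 = 86 + 1528238*√157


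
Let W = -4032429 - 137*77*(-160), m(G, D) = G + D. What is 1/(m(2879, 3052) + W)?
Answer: -1/2338658 ≈ -4.2760e-7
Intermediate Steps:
m(G, D) = D + G
W = -2344589 (W = -4032429 - 10549*(-160) = -4032429 - 1*(-1687840) = -4032429 + 1687840 = -2344589)
1/(m(2879, 3052) + W) = 1/((3052 + 2879) - 2344589) = 1/(5931 - 2344589) = 1/(-2338658) = -1/2338658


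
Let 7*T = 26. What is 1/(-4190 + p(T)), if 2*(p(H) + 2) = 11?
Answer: -2/8373 ≈ -0.00023886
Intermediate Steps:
T = 26/7 (T = (1/7)*26 = 26/7 ≈ 3.7143)
p(H) = 7/2 (p(H) = -2 + (1/2)*11 = -2 + 11/2 = 7/2)
1/(-4190 + p(T)) = 1/(-4190 + 7/2) = 1/(-8373/2) = -2/8373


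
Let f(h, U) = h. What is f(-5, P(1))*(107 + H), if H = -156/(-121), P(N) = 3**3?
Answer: -65515/121 ≈ -541.45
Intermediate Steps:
P(N) = 27
H = 156/121 (H = -156*(-1/121) = 156/121 ≈ 1.2893)
f(-5, P(1))*(107 + H) = -5*(107 + 156/121) = -5*13103/121 = -65515/121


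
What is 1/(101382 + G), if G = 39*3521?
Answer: 1/238701 ≈ 4.1893e-6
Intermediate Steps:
G = 137319
1/(101382 + G) = 1/(101382 + 137319) = 1/238701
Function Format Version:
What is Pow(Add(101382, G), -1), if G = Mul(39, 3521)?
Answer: Rational(1, 238701) ≈ 4.1893e-6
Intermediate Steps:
G = 137319
Pow(Add(101382, G), -1) = Pow(Add(101382, 137319), -1) = Pow(238701, -1) = Rational(1, 238701)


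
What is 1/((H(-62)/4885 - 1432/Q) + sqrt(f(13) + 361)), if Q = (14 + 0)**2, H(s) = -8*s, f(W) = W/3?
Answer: 619186748985/26937005680286 + 57295603225*sqrt(822)/26937005680286 ≈ 0.083969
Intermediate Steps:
f(W) = W/3 (f(W) = W*(1/3) = W/3)
Q = 196 (Q = 14**2 = 196)
1/((H(-62)/4885 - 1432/Q) + sqrt(f(13) + 361)) = 1/((-8*(-62)/4885 - 1432/196) + sqrt((1/3)*13 + 361)) = 1/((496*(1/4885) - 1432*1/196) + sqrt(13/3 + 361)) = 1/((496/4885 - 358/49) + sqrt(1096/3)) = 1/(-1724526/239365 + 2*sqrt(822)/3)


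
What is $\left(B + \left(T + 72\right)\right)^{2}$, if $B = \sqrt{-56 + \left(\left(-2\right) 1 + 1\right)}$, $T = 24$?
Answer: $\left(96 + i \sqrt{57}\right)^{2} \approx 9159.0 + 1449.6 i$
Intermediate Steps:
$B = i \sqrt{57}$ ($B = \sqrt{-56 + \left(-2 + 1\right)} = \sqrt{-56 - 1} = \sqrt{-57} = i \sqrt{57} \approx 7.5498 i$)
$\left(B + \left(T + 72\right)\right)^{2} = \left(i \sqrt{57} + \left(24 + 72\right)\right)^{2} = \left(i \sqrt{57} + 96\right)^{2} = \left(96 + i \sqrt{57}\right)^{2}$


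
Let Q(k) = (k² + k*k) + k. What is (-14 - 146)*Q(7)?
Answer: -16800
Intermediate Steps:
Q(k) = k + 2*k² (Q(k) = (k² + k²) + k = 2*k² + k = k + 2*k²)
(-14 - 146)*Q(7) = (-14 - 146)*(7*(1 + 2*7)) = -1120*(1 + 14) = -1120*15 = -160*105 = -16800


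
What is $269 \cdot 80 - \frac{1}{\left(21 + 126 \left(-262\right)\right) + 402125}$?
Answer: $\frac{7943763679}{369134} \approx 21520.0$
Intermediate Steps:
$269 \cdot 80 - \frac{1}{\left(21 + 126 \left(-262\right)\right) + 402125} = 21520 - \frac{1}{\left(21 - 33012\right) + 402125} = 21520 - \frac{1}{-32991 + 402125} = 21520 - \frac{1}{369134} = \frac{7943763679}{369134}$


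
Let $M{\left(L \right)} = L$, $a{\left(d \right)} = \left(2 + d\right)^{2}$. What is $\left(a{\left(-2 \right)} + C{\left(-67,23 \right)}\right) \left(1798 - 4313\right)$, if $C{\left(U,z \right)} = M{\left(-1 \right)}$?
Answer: $2515$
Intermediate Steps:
$C{\left(U,z \right)} = -1$
$\left(a{\left(-2 \right)} + C{\left(-67,23 \right)}\right) \left(1798 - 4313\right) = \left(\left(2 - 2\right)^{2} - 1\right) \left(1798 - 4313\right) = \left(0^{2} - 1\right) \left(-2515\right) = \left(0 - 1\right) \left(-2515\right) = \left(-1\right) \left(-2515\right) = 2515$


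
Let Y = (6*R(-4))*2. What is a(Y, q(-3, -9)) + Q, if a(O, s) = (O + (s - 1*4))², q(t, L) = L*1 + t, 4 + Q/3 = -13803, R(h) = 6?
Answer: -38285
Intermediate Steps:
Y = 72 (Y = (6*6)*2 = 36*2 = 72)
Q = -41421 (Q = -12 + 3*(-13803) = -12 - 41409 = -41421)
q(t, L) = L + t
a(O, s) = (-4 + O + s)² (a(O, s) = (O + (s - 4))² = (O + (-4 + s))² = (-4 + O + s)²)
a(Y, q(-3, -9)) + Q = (-4 + 72 + (-9 - 3))² - 41421 = (-4 + 72 - 12)² - 41421 = 56² - 41421 = 3136 - 41421 = -38285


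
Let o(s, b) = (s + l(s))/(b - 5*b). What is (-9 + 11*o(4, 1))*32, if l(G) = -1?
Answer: -552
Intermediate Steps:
o(s, b) = -(-1 + s)/(4*b) (o(s, b) = (s - 1)/(b - 5*b) = (-1 + s)/((-4*b)) = (-1 + s)*(-1/(4*b)) = -(-1 + s)/(4*b))
(-9 + 11*o(4, 1))*32 = (-9 + 11*((¼)*(1 - 1*4)/1))*32 = (-9 + 11*((¼)*1*(1 - 4)))*32 = (-9 + 11*((¼)*1*(-3)))*32 = (-9 + 11*(-¾))*32 = (-9 - 33/4)*32 = -69/4*32 = -552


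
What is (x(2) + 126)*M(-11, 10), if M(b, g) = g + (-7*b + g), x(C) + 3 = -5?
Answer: 11446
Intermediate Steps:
x(C) = -8 (x(C) = -3 - 5 = -8)
M(b, g) = -7*b + 2*g (M(b, g) = g + (g - 7*b) = -7*b + 2*g)
(x(2) + 126)*M(-11, 10) = (-8 + 126)*(-7*(-11) + 2*10) = 118*(77 + 20) = 118*97 = 11446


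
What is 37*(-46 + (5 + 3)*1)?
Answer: -1406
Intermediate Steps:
37*(-46 + (5 + 3)*1) = 37*(-46 + 8*1) = 37*(-46 + 8) = 37*(-38) = -1406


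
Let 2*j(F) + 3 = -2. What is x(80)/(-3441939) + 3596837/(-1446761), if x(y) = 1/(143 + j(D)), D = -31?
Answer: -3478806289584505/1399285333791699 ≈ -2.4861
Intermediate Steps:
j(F) = -5/2 (j(F) = -3/2 + (½)*(-2) = -3/2 - 1 = -5/2)
x(y) = 2/281 (x(y) = 1/(143 - 5/2) = 1/(281/2) = 2/281)
x(80)/(-3441939) + 3596837/(-1446761) = (2/281)/(-3441939) + 3596837/(-1446761) = (2/281)*(-1/3441939) + 3596837*(-1/1446761) = -2/967184859 - 3596837/1446761 = -3478806289584505/1399285333791699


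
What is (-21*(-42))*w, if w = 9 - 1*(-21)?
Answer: 26460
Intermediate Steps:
w = 30 (w = 9 + 21 = 30)
(-21*(-42))*w = -21*(-42)*30 = 882*30 = 26460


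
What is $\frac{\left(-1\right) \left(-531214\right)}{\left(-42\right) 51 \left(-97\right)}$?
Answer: $\frac{265607}{103887} \approx 2.5567$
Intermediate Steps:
$\frac{\left(-1\right) \left(-531214\right)}{\left(-42\right) 51 \left(-97\right)} = \frac{531214}{\left(-2142\right) \left(-97\right)} = \frac{531214}{207774} = 531214 \cdot \frac{1}{207774} = \frac{265607}{103887}$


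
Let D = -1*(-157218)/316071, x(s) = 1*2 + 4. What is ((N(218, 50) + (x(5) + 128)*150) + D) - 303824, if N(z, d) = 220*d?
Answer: -28733330062/105357 ≈ -2.7272e+5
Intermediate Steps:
x(s) = 6 (x(s) = 2 + 4 = 6)
D = 52406/105357 (D = 157218*(1/316071) = 52406/105357 ≈ 0.49741)
((N(218, 50) + (x(5) + 128)*150) + D) - 303824 = ((220*50 + (6 + 128)*150) + 52406/105357) - 303824 = ((11000 + 134*150) + 52406/105357) - 303824 = ((11000 + 20100) + 52406/105357) - 303824 = (31100 + 52406/105357) - 303824 = 3276655106/105357 - 303824 = -28733330062/105357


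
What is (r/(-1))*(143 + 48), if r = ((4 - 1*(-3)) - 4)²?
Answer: -1719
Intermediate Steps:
r = 9 (r = ((4 + 3) - 4)² = (7 - 4)² = 3² = 9)
(r/(-1))*(143 + 48) = (9/(-1))*(143 + 48) = (9*(-1))*191 = -9*191 = -1719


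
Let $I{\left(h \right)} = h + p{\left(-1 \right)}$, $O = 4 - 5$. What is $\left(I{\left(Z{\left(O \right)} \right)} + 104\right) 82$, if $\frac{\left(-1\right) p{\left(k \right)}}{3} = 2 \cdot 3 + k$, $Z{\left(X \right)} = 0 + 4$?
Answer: $7626$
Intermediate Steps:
$O = -1$
$Z{\left(X \right)} = 4$
$p{\left(k \right)} = -18 - 3 k$ ($p{\left(k \right)} = - 3 \left(2 \cdot 3 + k\right) = - 3 \left(6 + k\right) = -18 - 3 k$)
$I{\left(h \right)} = -15 + h$ ($I{\left(h \right)} = h - 15 = -15 + h$)
$\left(I{\left(Z{\left(O \right)} \right)} + 104\right) 82 = \left(\left(-15 + 4\right) + 104\right) 82 = \left(-11 + 104\right) 82 = 93 \cdot 82 = 7626$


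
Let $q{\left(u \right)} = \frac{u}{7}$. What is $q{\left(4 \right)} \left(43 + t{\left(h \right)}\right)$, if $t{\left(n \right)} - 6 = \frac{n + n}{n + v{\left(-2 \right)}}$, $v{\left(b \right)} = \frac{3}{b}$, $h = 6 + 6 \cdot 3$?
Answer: $\frac{3068}{105} \approx 29.219$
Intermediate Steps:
$q{\left(u \right)} = \frac{u}{7}$ ($q{\left(u \right)} = u \frac{1}{7} = \frac{u}{7}$)
$h = 24$ ($h = 6 + 18 = 24$)
$t{\left(n \right)} = 6 + \frac{2 n}{- \frac{3}{2} + n}$ ($t{\left(n \right)} = 6 + \frac{n + n}{n + \frac{3}{-2}} = 6 + \frac{2 n}{n + 3 \left(- \frac{1}{2}\right)} = 6 + \frac{2 n}{n - \frac{3}{2}} = 6 + \frac{2 n}{- \frac{3}{2} + n}$)
$q{\left(4 \right)} \left(43 + t{\left(h \right)}\right) = \frac{1}{7} \cdot 4 \left(43 + \frac{2 \left(-9 + 8 \cdot 24\right)}{-3 + 2 \cdot 24}\right) = \frac{4 \left(43 + \frac{2 \left(-9 + 192\right)}{-3 + 48}\right)}{7} = \frac{4 \left(43 + 2 \cdot \frac{1}{45} \cdot 183\right)}{7} = \frac{4 \left(43 + \frac{122}{15}\right)}{7} = \frac{4}{7} \cdot \frac{767}{15} = \frac{3068}{105}$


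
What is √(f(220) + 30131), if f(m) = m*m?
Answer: √78531 ≈ 280.23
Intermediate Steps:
f(m) = m²
√(f(220) + 30131) = √(220² + 30131) = √(48400 + 30131) = √78531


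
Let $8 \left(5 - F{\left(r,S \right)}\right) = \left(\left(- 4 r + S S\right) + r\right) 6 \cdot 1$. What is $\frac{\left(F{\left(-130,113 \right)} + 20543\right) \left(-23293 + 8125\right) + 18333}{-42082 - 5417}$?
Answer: $\frac{53985649}{15833} \approx 3409.7$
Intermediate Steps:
$F{\left(r,S \right)} = 5 - \frac{3 S^{2}}{4} + \frac{9 r}{4}$ ($F{\left(r,S \right)} = 5 - \frac{\left(\left(- 4 r + S S\right) + r\right) 6 \cdot 1}{8} = 5 - \frac{\left(\left(- 4 r + S^{2}\right) + r\right) 6 \cdot 1}{8} = 5 - \frac{\left(\left(S^{2} - 4 r\right) + r\right) 6 \cdot 1}{8} = 5 - \frac{\left(S^{2} - 3 r\right) 6 \cdot 1}{8} = 5 - \frac{\left(- 18 r + 6 S^{2}\right) 1}{8} = 5 - \frac{- 18 r + 6 S^{2}}{8} = 5 - \left(- \frac{9 r}{4} + \frac{3 S^{2}}{4}\right) = 5 - \frac{3 S^{2}}{4} + \frac{9 r}{4}$)
$\frac{\left(F{\left(-130,113 \right)} + 20543\right) \left(-23293 + 8125\right) + 18333}{-42082 - 5417} = \frac{\left(\left(5 - \frac{3 \cdot 113^{2}}{4} + \frac{9}{4} \left(-130\right)\right) + 20543\right) \left(-23293 + 8125\right) + 18333}{-42082 - 5417} = \frac{\left(\left(5 - \frac{38307}{4} - \frac{585}{2}\right) + 20543\right) \left(-15168\right) + 18333}{-47499} = \left(\left(\left(5 - \frac{38307}{4} - \frac{585}{2}\right) + 20543\right) \left(-15168\right) + 18333\right) \left(- \frac{1}{47499}\right) = \left(\left(- \frac{39457}{4} + 20543\right) \left(-15168\right) + 18333\right) \left(- \frac{1}{47499}\right) = \left(\frac{42715}{4} \left(-15168\right) + 18333\right) \left(- \frac{1}{47499}\right) = \left(-161975280 + 18333\right) \left(- \frac{1}{47499}\right) = \left(-161956947\right) \left(- \frac{1}{47499}\right) = \frac{53985649}{15833}$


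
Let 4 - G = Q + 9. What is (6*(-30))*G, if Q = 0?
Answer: 900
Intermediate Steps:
G = -5 (G = 4 - (0 + 9) = 4 - 1*9 = 4 - 9 = -5)
(6*(-30))*G = (6*(-30))*(-5) = -180*(-5) = 900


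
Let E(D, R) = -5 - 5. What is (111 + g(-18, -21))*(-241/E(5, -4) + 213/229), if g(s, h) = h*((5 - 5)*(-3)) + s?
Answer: 5330667/2290 ≈ 2327.8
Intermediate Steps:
E(D, R) = -10
g(s, h) = s (g(s, h) = h*(0*(-3)) + s = h*0 + s = 0 + s = s)
(111 + g(-18, -21))*(-241/E(5, -4) + 213/229) = (111 - 18)*(-241/(-10) + 213/229) = 93*(-241*(-⅒) + 213*(1/229)) = 93*(241/10 + 213/229) = 93*(57319/2290) = 5330667/2290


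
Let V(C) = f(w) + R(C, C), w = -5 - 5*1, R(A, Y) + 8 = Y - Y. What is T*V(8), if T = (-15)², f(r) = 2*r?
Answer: -6300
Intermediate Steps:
R(A, Y) = -8 (R(A, Y) = -8 + (Y - Y) = -8 + 0 = -8)
w = -10 (w = -5 - 5 = -10)
T = 225
V(C) = -28 (V(C) = 2*(-10) - 8 = -20 - 8 = -28)
T*V(8) = 225*(-28) = -6300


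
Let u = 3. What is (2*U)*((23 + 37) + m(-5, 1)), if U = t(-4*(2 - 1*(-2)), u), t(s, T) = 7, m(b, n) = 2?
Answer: 868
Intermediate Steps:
U = 7
(2*U)*((23 + 37) + m(-5, 1)) = (2*7)*((23 + 37) + 2) = 14*(60 + 2) = 14*62 = 868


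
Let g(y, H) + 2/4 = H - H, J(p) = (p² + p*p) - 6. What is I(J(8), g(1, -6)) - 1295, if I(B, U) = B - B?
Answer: -1295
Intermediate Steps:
J(p) = -6 + 2*p² (J(p) = (p² + p²) - 6 = 2*p² - 6 = -6 + 2*p²)
g(y, H) = -½ (g(y, H) = -½ + (H - H) = -½ + 0 = -½)
I(B, U) = 0
I(J(8), g(1, -6)) - 1295 = 0 - 1295 = -1295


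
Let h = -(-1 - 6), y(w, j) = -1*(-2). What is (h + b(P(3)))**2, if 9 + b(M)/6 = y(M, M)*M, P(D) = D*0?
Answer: 2209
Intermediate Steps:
y(w, j) = 2
P(D) = 0
h = 7 (h = -1*(-7) = 7)
b(M) = -54 + 12*M (b(M) = -54 + 6*(2*M) = -54 + 12*M)
(h + b(P(3)))**2 = (7 + (-54 + 12*0))**2 = (7 + (-54 + 0))**2 = (7 - 54)**2 = (-47)**2 = 2209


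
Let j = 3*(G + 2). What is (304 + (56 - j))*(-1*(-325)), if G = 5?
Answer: 110175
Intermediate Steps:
j = 21 (j = 3*(5 + 2) = 3*7 = 21)
(304 + (56 - j))*(-1*(-325)) = (304 + (56 - 1*21))*(-1*(-325)) = (304 + (56 - 21))*325 = (304 + 35)*325 = 339*325 = 110175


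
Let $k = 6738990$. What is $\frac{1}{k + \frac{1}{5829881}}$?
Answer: $\frac{5829881}{39287509760191} \approx 1.4839 \cdot 10^{-7}$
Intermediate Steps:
$\frac{1}{k + \frac{1}{5829881}} = \frac{1}{6738990 + \frac{1}{5829881}} = \frac{1}{\frac{39287509760191}{5829881}} = \frac{5829881}{39287509760191}$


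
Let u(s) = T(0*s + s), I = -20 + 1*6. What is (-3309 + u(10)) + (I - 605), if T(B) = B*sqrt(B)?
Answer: -3928 + 10*sqrt(10) ≈ -3896.4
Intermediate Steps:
I = -14 (I = -20 + 6 = -14)
T(B) = B**(3/2)
u(s) = s**(3/2) (u(s) = (0*s + s)**(3/2) = (0 + s)**(3/2) = s**(3/2))
(-3309 + u(10)) + (I - 605) = (-3309 + 10**(3/2)) + (-14 - 605) = (-3309 + 10*sqrt(10)) - 619 = -3928 + 10*sqrt(10)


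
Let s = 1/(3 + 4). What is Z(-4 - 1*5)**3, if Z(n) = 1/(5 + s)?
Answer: 343/46656 ≈ 0.0073517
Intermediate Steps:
s = 1/7 ≈ 0.14286
Z(n) = 7/36 (Z(n) = 1/(5 + 1/7) = 1/(36/7) = 7/36)
Z(-4 - 1*5)**3 = (7/36)**3 = 343/46656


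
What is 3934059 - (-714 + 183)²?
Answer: 3652098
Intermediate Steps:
3934059 - (-714 + 183)² = 3934059 - 1*(-531)² = 3934059 - 1*281961 = 3934059 - 281961 = 3652098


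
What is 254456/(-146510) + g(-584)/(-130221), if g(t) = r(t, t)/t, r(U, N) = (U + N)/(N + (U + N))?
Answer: -159487421963/91829244780 ≈ -1.7368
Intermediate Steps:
r(U, N) = (N + U)/(U + 2*N) (r(U, N) = (N + U)/(N + (N + U)) = (N + U)/(U + 2*N))
g(t) = 2/(3*t) (g(t) = ((t + t)/(t + 2*t))/t = ((2*t)/((3*t)))/t = ((1/(3*t))*(2*t))/t = 2/(3*t))
254456/(-146510) + g(-584)/(-130221) = 254456/(-146510) + ((⅔)/(-584))/(-130221) = 254456*(-1/146510) + ((⅔)*(-1/584))*(-1/130221) = -127228/73255 - 1/876*(-1/130221) = -127228/73255 + 1/114073596 = -159487421963/91829244780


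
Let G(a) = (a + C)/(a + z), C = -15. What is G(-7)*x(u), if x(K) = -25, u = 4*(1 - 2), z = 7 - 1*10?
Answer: -55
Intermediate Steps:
z = -3 (z = 7 - 10 = -3)
G(a) = (-15 + a)/(-3 + a) (G(a) = (a - 15)/(a - 3) = (-15 + a)/(-3 + a))
u = -4 (u = 4*(-1) = -4)
G(-7)*x(u) = ((-15 - 7)/(-3 - 7))*(-25) = (-22/(-10))*(-25) = -⅒*(-22)*(-25) = (11/5)*(-25) = -55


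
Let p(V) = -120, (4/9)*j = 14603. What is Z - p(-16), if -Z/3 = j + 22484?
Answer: -663609/4 ≈ -1.6590e+5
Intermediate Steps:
j = 131427/4 (j = (9/4)*14603 = 131427/4 ≈ 32857.)
Z = -664089/4 (Z = -3*(131427/4 + 22484) = -3*221363/4 = -664089/4 ≈ -1.6602e+5)
Z - p(-16) = -664089/4 - 1*(-120) = -664089/4 + 120 = -663609/4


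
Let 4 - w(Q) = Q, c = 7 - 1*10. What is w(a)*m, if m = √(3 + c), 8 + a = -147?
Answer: 0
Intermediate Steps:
a = -155 (a = -8 - 147 = -155)
c = -3 (c = 7 - 10 = -3)
w(Q) = 4 - Q
m = 0 (m = √(3 - 3) = √0 = 0)
w(a)*m = (4 - 1*(-155))*0 = (4 + 155)*0 = 159*0 = 0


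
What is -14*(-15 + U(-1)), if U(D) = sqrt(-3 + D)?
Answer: 210 - 28*I ≈ 210.0 - 28.0*I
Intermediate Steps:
-14*(-15 + U(-1)) = -14*(-15 + sqrt(-3 - 1)) = -14*(-15 + sqrt(-4)) = -14*(-15 + 2*I) = 210 - 28*I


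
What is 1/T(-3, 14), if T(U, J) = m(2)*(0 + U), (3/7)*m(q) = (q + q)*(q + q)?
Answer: -1/112 ≈ -0.0089286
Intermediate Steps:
m(q) = 28*q²/3 (m(q) = 7*((q + q)*(q + q))/3 = 7*((2*q)*(2*q))/3 = 7*(4*q²)/3 = 28*q²/3)
T(U, J) = 112*U/3 (T(U, J) = ((28/3)*2²)*(0 + U) = ((28/3)*4)*U = 112*U/3)
1/T(-3, 14) = 1/((112/3)*(-3)) = 1/(-112) = -1/112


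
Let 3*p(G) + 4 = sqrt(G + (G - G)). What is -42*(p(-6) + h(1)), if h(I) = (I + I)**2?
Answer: -112 - 14*I*sqrt(6) ≈ -112.0 - 34.293*I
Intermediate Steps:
p(G) = -4/3 + sqrt(G)/3 (p(G) = -4/3 + sqrt(G + (G - G))/3 = -4/3 + sqrt(G + 0)/3 = -4/3 + sqrt(G)/3)
h(I) = 4*I**2 (h(I) = (2*I)**2 = 4*I**2)
-42*(p(-6) + h(1)) = -42*((-4/3 + sqrt(-6)/3) + 4*1**2) = -42*((-4/3 + (I*sqrt(6))/3) + 4*1) = -42*((-4/3 + I*sqrt(6)/3) + 4) = -42*(8/3 + I*sqrt(6)/3) = -112 - 14*I*sqrt(6)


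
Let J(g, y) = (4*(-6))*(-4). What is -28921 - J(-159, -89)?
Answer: -29017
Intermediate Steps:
J(g, y) = 96 (J(g, y) = -24*(-4) = 96)
-28921 - J(-159, -89) = -28921 - 1*96 = -28921 - 96 = -29017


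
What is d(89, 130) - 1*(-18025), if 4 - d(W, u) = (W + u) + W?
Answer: 17721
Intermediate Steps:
d(W, u) = 4 - u - 2*W (d(W, u) = 4 - ((W + u) + W) = 4 - (u + 2*W) = 4 + (-u - 2*W) = 4 - u - 2*W)
d(89, 130) - 1*(-18025) = (4 - 1*130 - 2*89) - 1*(-18025) = (4 - 130 - 178) + 18025 = -304 + 18025 = 17721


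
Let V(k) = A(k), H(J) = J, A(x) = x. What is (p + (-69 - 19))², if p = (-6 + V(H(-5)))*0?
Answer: 7744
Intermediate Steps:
V(k) = k
p = 0 (p = (-6 - 5)*0 = -11*0 = 0)
(p + (-69 - 19))² = (0 + (-69 - 19))² = (0 - 88)² = (-88)² = 7744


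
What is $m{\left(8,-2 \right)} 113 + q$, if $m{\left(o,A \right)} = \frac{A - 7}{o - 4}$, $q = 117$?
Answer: $- \frac{549}{4} \approx -137.25$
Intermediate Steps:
$m{\left(o,A \right)} = \frac{-7 + A}{-4 + o}$
$m{\left(8,-2 \right)} 113 + q = \frac{-7 - 2}{-4 + 8} \cdot 113 + 117 = \frac{1}{4} \left(-9\right) 113 + 117 = \left(- \frac{9}{4}\right) 113 + 117 = - \frac{1017}{4} + 117 = - \frac{549}{4}$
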